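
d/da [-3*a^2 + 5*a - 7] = 5 - 6*a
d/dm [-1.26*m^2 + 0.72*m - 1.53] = 0.72 - 2.52*m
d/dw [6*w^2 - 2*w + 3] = 12*w - 2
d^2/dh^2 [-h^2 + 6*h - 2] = -2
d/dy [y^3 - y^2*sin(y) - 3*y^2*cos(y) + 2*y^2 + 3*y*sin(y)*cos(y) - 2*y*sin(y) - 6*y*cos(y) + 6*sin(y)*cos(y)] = 3*y^2*sin(y) - y^2*cos(y) + 3*y^2 + 4*y*sin(y) - 8*y*cos(y) + 3*y*cos(2*y) + 4*y - 2*sin(y) + 3*sin(2*y)/2 - 6*cos(y) + 6*cos(2*y)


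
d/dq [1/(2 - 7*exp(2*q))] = 14*exp(2*q)/(7*exp(2*q) - 2)^2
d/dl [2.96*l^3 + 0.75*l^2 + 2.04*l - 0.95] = 8.88*l^2 + 1.5*l + 2.04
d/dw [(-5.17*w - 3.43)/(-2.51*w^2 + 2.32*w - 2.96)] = (-12.9767*w^2 - 17.2186*w + 23.2608)/(6.3001*w^4 - 11.6464*w^3 + 20.2416*w^2 - 13.7344*w + 8.7616)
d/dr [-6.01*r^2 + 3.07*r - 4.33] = 3.07 - 12.02*r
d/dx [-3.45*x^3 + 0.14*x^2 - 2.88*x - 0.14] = -10.35*x^2 + 0.28*x - 2.88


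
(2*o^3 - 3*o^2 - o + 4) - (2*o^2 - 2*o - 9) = 2*o^3 - 5*o^2 + o + 13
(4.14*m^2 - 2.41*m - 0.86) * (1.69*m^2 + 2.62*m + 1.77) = 6.9966*m^4 + 6.7739*m^3 - 0.439800000000001*m^2 - 6.5189*m - 1.5222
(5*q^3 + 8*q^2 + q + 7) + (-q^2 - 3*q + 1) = 5*q^3 + 7*q^2 - 2*q + 8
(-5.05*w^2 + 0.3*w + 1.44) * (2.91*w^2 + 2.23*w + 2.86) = -14.6955*w^4 - 10.3885*w^3 - 9.5836*w^2 + 4.0692*w + 4.1184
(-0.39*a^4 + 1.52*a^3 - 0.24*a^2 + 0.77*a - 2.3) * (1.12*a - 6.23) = -0.4368*a^5 + 4.1321*a^4 - 9.7384*a^3 + 2.3576*a^2 - 7.3731*a + 14.329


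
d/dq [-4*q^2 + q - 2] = 1 - 8*q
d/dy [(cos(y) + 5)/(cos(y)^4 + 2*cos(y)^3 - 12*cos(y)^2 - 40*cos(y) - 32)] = 3*(cos(y)^2 + 4*cos(y) - 14)*sin(y)/((cos(y) - 4)^2*(cos(y) + 2)^4)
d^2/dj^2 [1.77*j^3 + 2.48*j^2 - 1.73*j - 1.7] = 10.62*j + 4.96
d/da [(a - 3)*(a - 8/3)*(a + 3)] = 3*a^2 - 16*a/3 - 9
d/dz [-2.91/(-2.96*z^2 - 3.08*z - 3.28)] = (-17.2272*z - 8.9628)/(2.96*z^2 + 3.08*z + 3.28)^2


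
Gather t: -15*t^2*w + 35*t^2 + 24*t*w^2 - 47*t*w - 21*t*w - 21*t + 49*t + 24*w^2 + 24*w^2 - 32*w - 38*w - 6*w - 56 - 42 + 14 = t^2*(35 - 15*w) + t*(24*w^2 - 68*w + 28) + 48*w^2 - 76*w - 84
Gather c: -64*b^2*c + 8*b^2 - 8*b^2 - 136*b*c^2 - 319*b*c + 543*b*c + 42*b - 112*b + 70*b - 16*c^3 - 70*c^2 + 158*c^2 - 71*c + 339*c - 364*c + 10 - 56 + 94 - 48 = -16*c^3 + c^2*(88 - 136*b) + c*(-64*b^2 + 224*b - 96)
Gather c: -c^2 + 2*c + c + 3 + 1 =-c^2 + 3*c + 4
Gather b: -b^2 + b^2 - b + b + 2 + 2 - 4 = 0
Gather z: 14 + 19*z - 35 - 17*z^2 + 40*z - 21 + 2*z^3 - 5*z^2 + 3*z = 2*z^3 - 22*z^2 + 62*z - 42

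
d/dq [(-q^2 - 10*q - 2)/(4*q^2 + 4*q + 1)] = 2*(9*q - 1)/(8*q^3 + 12*q^2 + 6*q + 1)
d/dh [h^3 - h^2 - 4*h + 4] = 3*h^2 - 2*h - 4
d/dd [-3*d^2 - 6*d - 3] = -6*d - 6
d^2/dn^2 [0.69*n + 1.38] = 0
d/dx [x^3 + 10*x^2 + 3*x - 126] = 3*x^2 + 20*x + 3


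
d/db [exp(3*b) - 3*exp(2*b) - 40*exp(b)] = (3*exp(2*b) - 6*exp(b) - 40)*exp(b)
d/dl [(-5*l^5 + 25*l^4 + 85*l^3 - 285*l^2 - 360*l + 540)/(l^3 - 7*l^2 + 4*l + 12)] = 10*(-l^5 + l^4 + 5*l^3 - 7*l^2 - 4*l - 18)/(l^4 - 2*l^3 - 3*l^2 + 4*l + 4)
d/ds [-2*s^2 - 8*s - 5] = -4*s - 8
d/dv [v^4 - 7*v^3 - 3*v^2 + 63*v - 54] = 4*v^3 - 21*v^2 - 6*v + 63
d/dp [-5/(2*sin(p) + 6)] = 5*cos(p)/(2*(sin(p) + 3)^2)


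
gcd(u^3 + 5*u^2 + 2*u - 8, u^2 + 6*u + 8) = u^2 + 6*u + 8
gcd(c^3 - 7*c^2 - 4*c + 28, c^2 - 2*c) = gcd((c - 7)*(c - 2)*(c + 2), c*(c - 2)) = c - 2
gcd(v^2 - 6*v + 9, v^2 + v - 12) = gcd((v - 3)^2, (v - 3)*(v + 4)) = v - 3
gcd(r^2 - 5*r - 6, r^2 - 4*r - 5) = r + 1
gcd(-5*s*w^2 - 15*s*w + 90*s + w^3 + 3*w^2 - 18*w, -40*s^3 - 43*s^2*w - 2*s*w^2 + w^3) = 1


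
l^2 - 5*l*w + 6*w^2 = (l - 3*w)*(l - 2*w)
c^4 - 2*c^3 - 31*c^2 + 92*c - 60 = (c - 5)*(c - 2)*(c - 1)*(c + 6)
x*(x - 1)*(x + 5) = x^3 + 4*x^2 - 5*x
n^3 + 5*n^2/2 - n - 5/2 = (n - 1)*(n + 1)*(n + 5/2)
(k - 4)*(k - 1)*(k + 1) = k^3 - 4*k^2 - k + 4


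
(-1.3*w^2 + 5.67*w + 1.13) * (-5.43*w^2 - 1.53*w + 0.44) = 7.059*w^4 - 28.7991*w^3 - 15.383*w^2 + 0.7659*w + 0.4972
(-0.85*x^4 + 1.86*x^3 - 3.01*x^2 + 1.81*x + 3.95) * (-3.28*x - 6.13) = 2.788*x^5 - 0.8903*x^4 - 1.529*x^3 + 12.5145*x^2 - 24.0513*x - 24.2135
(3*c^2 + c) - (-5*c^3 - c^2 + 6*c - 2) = 5*c^3 + 4*c^2 - 5*c + 2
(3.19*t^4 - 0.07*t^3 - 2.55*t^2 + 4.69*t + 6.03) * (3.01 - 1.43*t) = -4.5617*t^5 + 9.702*t^4 + 3.4358*t^3 - 14.3822*t^2 + 5.494*t + 18.1503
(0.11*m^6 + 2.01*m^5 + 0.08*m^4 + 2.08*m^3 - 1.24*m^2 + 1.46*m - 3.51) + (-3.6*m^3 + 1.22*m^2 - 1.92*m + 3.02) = 0.11*m^6 + 2.01*m^5 + 0.08*m^4 - 1.52*m^3 - 0.02*m^2 - 0.46*m - 0.49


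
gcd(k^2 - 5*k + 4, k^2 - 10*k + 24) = k - 4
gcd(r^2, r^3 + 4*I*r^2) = r^2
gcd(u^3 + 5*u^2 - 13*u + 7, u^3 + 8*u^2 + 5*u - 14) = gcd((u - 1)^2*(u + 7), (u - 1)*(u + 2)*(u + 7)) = u^2 + 6*u - 7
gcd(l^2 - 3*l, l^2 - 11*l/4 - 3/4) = l - 3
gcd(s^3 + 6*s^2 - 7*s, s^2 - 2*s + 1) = s - 1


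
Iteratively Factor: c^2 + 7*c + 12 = (c + 3)*(c + 4)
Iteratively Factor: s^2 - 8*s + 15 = (s - 3)*(s - 5)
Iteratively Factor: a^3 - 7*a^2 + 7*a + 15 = (a + 1)*(a^2 - 8*a + 15) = (a - 5)*(a + 1)*(a - 3)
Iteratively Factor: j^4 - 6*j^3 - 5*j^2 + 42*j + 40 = (j - 5)*(j^3 - j^2 - 10*j - 8) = (j - 5)*(j + 2)*(j^2 - 3*j - 4) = (j - 5)*(j - 4)*(j + 2)*(j + 1)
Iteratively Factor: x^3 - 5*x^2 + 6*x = (x - 2)*(x^2 - 3*x) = x*(x - 2)*(x - 3)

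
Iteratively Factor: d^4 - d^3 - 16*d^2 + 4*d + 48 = (d + 3)*(d^3 - 4*d^2 - 4*d + 16) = (d + 2)*(d + 3)*(d^2 - 6*d + 8) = (d - 2)*(d + 2)*(d + 3)*(d - 4)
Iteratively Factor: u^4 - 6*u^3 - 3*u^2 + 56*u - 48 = (u - 1)*(u^3 - 5*u^2 - 8*u + 48) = (u - 4)*(u - 1)*(u^2 - u - 12) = (u - 4)*(u - 1)*(u + 3)*(u - 4)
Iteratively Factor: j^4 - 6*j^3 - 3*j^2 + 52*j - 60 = (j - 5)*(j^3 - j^2 - 8*j + 12) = (j - 5)*(j + 3)*(j^2 - 4*j + 4) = (j - 5)*(j - 2)*(j + 3)*(j - 2)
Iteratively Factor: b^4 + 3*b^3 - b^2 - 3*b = (b - 1)*(b^3 + 4*b^2 + 3*b) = (b - 1)*(b + 1)*(b^2 + 3*b) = b*(b - 1)*(b + 1)*(b + 3)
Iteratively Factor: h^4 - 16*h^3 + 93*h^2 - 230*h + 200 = (h - 4)*(h^3 - 12*h^2 + 45*h - 50) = (h - 5)*(h - 4)*(h^2 - 7*h + 10) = (h - 5)*(h - 4)*(h - 2)*(h - 5)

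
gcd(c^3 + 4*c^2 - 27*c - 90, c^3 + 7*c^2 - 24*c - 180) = c^2 + c - 30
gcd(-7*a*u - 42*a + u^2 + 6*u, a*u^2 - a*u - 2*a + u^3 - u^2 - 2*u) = 1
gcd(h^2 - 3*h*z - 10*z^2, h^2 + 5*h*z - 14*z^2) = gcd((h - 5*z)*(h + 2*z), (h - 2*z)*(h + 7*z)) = 1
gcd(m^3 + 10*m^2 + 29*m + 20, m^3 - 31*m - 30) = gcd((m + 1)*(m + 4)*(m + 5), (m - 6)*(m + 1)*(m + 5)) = m^2 + 6*m + 5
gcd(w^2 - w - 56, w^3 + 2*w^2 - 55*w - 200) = w - 8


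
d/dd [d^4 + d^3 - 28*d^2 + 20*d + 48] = 4*d^3 + 3*d^2 - 56*d + 20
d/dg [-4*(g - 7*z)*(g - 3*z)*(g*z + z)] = 4*z*(-3*g^2 + 20*g*z - 2*g - 21*z^2 + 10*z)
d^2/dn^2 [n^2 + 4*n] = 2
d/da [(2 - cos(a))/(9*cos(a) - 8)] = 10*sin(a)/(9*cos(a) - 8)^2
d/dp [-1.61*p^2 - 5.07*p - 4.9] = -3.22*p - 5.07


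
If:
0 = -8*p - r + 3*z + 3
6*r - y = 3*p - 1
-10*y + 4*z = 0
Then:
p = 88*z/255 + 19/51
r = 61*z/255 + 1/51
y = 2*z/5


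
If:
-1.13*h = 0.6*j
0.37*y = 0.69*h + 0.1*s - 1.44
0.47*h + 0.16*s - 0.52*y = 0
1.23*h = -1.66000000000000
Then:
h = -1.35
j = 2.54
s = -138.66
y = -43.88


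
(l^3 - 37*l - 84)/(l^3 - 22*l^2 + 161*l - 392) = (l^2 + 7*l + 12)/(l^2 - 15*l + 56)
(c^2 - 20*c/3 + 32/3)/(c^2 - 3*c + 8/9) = 3*(c - 4)/(3*c - 1)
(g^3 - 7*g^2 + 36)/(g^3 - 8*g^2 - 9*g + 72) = (g^2 - 4*g - 12)/(g^2 - 5*g - 24)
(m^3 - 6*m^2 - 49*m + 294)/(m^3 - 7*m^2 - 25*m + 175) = (m^2 + m - 42)/(m^2 - 25)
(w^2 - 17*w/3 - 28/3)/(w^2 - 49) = (w + 4/3)/(w + 7)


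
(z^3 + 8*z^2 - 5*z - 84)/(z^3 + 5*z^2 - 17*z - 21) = (z + 4)/(z + 1)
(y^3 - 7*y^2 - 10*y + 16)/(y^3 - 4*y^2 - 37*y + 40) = (y + 2)/(y + 5)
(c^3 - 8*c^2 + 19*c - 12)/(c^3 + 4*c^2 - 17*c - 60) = (c^2 - 4*c + 3)/(c^2 + 8*c + 15)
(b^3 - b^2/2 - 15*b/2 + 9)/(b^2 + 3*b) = b - 7/2 + 3/b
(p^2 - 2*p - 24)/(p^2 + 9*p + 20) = (p - 6)/(p + 5)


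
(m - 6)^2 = m^2 - 12*m + 36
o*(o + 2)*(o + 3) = o^3 + 5*o^2 + 6*o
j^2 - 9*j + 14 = (j - 7)*(j - 2)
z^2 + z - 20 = (z - 4)*(z + 5)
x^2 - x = x*(x - 1)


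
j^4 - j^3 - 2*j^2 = j^2*(j - 2)*(j + 1)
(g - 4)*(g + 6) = g^2 + 2*g - 24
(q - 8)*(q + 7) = q^2 - q - 56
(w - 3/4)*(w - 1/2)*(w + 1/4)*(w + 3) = w^4 + 2*w^3 - 47*w^2/16 + 9*w/32 + 9/32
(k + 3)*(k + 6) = k^2 + 9*k + 18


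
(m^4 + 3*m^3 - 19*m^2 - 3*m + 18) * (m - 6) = m^5 - 3*m^4 - 37*m^3 + 111*m^2 + 36*m - 108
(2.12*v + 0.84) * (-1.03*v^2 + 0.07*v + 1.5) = -2.1836*v^3 - 0.7168*v^2 + 3.2388*v + 1.26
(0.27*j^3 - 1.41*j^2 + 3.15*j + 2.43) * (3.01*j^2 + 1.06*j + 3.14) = 0.8127*j^5 - 3.9579*j^4 + 8.8347*j^3 + 6.2259*j^2 + 12.4668*j + 7.6302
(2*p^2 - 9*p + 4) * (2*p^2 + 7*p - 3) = 4*p^4 - 4*p^3 - 61*p^2 + 55*p - 12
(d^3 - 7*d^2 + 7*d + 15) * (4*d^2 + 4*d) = 4*d^5 - 24*d^4 + 88*d^2 + 60*d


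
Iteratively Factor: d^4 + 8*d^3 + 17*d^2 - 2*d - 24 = (d + 4)*(d^3 + 4*d^2 + d - 6) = (d + 2)*(d + 4)*(d^2 + 2*d - 3) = (d - 1)*(d + 2)*(d + 4)*(d + 3)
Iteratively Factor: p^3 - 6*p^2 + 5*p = (p - 5)*(p^2 - p) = p*(p - 5)*(p - 1)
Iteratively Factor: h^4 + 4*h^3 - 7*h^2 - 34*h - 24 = (h + 2)*(h^3 + 2*h^2 - 11*h - 12) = (h + 2)*(h + 4)*(h^2 - 2*h - 3) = (h - 3)*(h + 2)*(h + 4)*(h + 1)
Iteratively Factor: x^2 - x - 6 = (x - 3)*(x + 2)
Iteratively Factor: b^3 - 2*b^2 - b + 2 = (b - 1)*(b^2 - b - 2) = (b - 2)*(b - 1)*(b + 1)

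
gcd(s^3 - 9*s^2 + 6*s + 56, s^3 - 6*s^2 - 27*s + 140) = s^2 - 11*s + 28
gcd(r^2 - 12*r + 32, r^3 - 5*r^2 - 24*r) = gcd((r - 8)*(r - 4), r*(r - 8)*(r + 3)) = r - 8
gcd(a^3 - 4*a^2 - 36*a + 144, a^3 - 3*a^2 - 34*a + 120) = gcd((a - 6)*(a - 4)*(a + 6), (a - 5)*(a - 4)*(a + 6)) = a^2 + 2*a - 24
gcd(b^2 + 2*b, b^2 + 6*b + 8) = b + 2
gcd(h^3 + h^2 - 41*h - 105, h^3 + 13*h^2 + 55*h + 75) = h^2 + 8*h + 15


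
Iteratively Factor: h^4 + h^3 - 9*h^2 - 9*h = (h + 1)*(h^3 - 9*h) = (h - 3)*(h + 1)*(h^2 + 3*h) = (h - 3)*(h + 1)*(h + 3)*(h)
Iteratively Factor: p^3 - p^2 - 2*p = (p - 2)*(p^2 + p) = (p - 2)*(p + 1)*(p)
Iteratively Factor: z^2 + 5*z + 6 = (z + 2)*(z + 3)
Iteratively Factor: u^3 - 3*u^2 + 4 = (u + 1)*(u^2 - 4*u + 4) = (u - 2)*(u + 1)*(u - 2)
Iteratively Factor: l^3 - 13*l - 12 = (l - 4)*(l^2 + 4*l + 3) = (l - 4)*(l + 3)*(l + 1)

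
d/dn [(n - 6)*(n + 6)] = 2*n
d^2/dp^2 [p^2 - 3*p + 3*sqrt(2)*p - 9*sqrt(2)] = 2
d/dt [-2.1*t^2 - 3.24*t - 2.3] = -4.2*t - 3.24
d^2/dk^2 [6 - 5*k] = 0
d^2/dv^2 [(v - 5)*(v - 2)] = 2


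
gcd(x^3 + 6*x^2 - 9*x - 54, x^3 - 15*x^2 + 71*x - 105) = x - 3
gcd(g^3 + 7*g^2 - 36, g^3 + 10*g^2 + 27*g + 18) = g^2 + 9*g + 18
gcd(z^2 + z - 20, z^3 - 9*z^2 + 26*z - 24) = z - 4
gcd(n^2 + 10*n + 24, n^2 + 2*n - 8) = n + 4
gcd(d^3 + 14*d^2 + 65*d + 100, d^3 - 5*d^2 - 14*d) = 1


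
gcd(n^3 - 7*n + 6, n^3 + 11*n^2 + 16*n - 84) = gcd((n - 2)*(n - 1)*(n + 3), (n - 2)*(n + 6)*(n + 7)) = n - 2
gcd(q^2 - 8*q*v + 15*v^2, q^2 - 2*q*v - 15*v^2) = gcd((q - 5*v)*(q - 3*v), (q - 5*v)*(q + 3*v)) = q - 5*v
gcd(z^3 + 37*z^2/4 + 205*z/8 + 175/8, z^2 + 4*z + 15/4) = z + 5/2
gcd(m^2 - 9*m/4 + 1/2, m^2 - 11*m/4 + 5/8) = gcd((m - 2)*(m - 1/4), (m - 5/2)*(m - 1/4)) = m - 1/4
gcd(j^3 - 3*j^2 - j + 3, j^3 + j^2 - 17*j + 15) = j^2 - 4*j + 3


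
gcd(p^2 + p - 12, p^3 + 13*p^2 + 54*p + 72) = p + 4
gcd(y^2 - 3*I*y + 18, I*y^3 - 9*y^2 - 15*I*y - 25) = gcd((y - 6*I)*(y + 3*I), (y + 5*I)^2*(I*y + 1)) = 1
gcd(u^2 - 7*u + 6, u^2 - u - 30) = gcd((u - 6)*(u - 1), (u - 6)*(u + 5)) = u - 6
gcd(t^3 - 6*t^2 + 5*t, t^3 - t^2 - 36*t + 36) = t - 1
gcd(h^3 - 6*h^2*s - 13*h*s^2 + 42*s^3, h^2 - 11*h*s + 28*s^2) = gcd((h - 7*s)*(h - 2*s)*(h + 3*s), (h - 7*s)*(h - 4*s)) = -h + 7*s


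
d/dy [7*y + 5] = 7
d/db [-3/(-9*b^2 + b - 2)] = 3*(1 - 18*b)/(9*b^2 - b + 2)^2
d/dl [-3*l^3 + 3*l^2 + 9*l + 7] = -9*l^2 + 6*l + 9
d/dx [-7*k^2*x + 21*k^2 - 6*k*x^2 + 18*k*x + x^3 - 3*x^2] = -7*k^2 - 12*k*x + 18*k + 3*x^2 - 6*x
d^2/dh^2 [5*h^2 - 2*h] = 10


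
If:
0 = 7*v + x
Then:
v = -x/7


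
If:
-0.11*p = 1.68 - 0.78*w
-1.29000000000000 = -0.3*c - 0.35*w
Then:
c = 4.3 - 1.16666666666667*w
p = 7.09090909090909*w - 15.2727272727273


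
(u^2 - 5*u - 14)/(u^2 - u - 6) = (u - 7)/(u - 3)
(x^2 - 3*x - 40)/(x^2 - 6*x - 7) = (-x^2 + 3*x + 40)/(-x^2 + 6*x + 7)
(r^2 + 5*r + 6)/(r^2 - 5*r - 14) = (r + 3)/(r - 7)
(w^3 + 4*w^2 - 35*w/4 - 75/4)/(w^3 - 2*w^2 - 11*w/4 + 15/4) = (w + 5)/(w - 1)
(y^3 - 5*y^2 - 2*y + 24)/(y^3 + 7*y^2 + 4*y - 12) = (y^2 - 7*y + 12)/(y^2 + 5*y - 6)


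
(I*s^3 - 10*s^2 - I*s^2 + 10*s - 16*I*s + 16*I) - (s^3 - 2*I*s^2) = -s^3 + I*s^3 - 10*s^2 + I*s^2 + 10*s - 16*I*s + 16*I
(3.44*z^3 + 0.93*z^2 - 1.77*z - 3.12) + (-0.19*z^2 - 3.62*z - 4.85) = 3.44*z^3 + 0.74*z^2 - 5.39*z - 7.97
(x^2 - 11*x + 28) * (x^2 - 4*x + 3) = x^4 - 15*x^3 + 75*x^2 - 145*x + 84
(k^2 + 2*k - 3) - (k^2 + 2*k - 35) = 32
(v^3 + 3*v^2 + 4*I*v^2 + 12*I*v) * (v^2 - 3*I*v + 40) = v^5 + 3*v^4 + I*v^4 + 52*v^3 + 3*I*v^3 + 156*v^2 + 160*I*v^2 + 480*I*v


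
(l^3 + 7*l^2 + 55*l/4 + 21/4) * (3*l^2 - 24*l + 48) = 3*l^5 - 3*l^4 - 315*l^3/4 + 87*l^2/4 + 534*l + 252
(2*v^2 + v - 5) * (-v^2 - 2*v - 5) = -2*v^4 - 5*v^3 - 7*v^2 + 5*v + 25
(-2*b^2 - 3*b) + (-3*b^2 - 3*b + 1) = -5*b^2 - 6*b + 1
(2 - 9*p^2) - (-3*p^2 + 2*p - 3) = -6*p^2 - 2*p + 5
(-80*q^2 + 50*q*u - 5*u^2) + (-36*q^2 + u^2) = -116*q^2 + 50*q*u - 4*u^2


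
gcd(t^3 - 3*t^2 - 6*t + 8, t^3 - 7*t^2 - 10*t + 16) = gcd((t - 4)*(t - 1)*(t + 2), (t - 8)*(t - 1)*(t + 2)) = t^2 + t - 2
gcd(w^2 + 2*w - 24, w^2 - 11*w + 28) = w - 4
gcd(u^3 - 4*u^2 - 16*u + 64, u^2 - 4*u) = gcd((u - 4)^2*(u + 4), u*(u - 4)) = u - 4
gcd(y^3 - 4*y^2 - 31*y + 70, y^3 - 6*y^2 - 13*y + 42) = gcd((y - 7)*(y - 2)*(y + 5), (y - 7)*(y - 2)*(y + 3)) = y^2 - 9*y + 14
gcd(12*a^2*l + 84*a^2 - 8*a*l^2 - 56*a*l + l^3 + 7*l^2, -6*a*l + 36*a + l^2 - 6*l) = 6*a - l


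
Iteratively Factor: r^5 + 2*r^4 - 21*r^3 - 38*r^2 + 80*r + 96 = (r + 4)*(r^4 - 2*r^3 - 13*r^2 + 14*r + 24) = (r + 1)*(r + 4)*(r^3 - 3*r^2 - 10*r + 24) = (r - 2)*(r + 1)*(r + 4)*(r^2 - r - 12) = (r - 4)*(r - 2)*(r + 1)*(r + 4)*(r + 3)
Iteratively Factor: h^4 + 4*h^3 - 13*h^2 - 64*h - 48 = (h - 4)*(h^3 + 8*h^2 + 19*h + 12) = (h - 4)*(h + 4)*(h^2 + 4*h + 3) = (h - 4)*(h + 3)*(h + 4)*(h + 1)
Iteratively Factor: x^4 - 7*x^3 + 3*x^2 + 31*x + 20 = (x - 5)*(x^3 - 2*x^2 - 7*x - 4) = (x - 5)*(x + 1)*(x^2 - 3*x - 4) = (x - 5)*(x - 4)*(x + 1)*(x + 1)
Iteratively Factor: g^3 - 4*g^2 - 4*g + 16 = (g - 2)*(g^2 - 2*g - 8) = (g - 2)*(g + 2)*(g - 4)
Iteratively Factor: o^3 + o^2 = (o)*(o^2 + o) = o^2*(o + 1)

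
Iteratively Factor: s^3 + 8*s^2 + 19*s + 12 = (s + 3)*(s^2 + 5*s + 4) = (s + 3)*(s + 4)*(s + 1)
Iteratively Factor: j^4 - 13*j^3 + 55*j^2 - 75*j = (j - 5)*(j^3 - 8*j^2 + 15*j) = (j - 5)*(j - 3)*(j^2 - 5*j) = j*(j - 5)*(j - 3)*(j - 5)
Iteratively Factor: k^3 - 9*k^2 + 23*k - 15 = (k - 1)*(k^2 - 8*k + 15) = (k - 3)*(k - 1)*(k - 5)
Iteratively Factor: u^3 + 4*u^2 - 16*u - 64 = (u - 4)*(u^2 + 8*u + 16) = (u - 4)*(u + 4)*(u + 4)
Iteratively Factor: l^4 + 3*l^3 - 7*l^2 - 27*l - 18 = (l + 3)*(l^3 - 7*l - 6) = (l + 1)*(l + 3)*(l^2 - l - 6) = (l + 1)*(l + 2)*(l + 3)*(l - 3)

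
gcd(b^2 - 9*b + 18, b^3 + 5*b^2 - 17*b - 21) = b - 3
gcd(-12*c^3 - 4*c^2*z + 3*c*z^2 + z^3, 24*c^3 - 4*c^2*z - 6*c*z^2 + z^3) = -4*c^2 + z^2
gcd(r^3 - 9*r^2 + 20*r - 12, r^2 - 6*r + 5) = r - 1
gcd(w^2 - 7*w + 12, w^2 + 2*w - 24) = w - 4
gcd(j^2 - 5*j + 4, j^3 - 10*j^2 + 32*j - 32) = j - 4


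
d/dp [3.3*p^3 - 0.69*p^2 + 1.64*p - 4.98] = 9.9*p^2 - 1.38*p + 1.64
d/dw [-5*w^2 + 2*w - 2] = 2 - 10*w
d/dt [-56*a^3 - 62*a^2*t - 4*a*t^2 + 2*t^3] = -62*a^2 - 8*a*t + 6*t^2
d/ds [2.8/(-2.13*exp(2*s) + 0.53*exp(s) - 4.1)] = (11.928*exp(s) - 1.484)*exp(s)/(2.13*exp(2*s) - 0.53*exp(s) + 4.1)^2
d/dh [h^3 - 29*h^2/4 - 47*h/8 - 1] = 3*h^2 - 29*h/2 - 47/8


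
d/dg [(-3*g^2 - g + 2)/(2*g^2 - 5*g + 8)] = (17*g^2 - 56*g + 2)/(4*g^4 - 20*g^3 + 57*g^2 - 80*g + 64)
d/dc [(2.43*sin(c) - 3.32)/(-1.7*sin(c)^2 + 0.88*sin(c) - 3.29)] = (4.131*sin(c)^2 - 11.288*sin(c) - 5.0731)*cos(c)/(2.89*sin(c)^4 - 2.992*sin(c)^3 + 11.9604*sin(c)^2 - 5.7904*sin(c) + 10.8241)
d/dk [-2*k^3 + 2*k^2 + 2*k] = -6*k^2 + 4*k + 2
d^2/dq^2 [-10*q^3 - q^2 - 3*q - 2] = -60*q - 2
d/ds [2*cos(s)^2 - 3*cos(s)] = (3 - 4*cos(s))*sin(s)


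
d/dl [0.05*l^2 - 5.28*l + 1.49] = 0.1*l - 5.28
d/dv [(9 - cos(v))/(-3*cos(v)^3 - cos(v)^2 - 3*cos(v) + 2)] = (-27*cos(v)/2 - 40*cos(2*v) + 3*cos(3*v)/2 - 65)*sin(v)/(3*cos(v)^3 + cos(v)^2 + 3*cos(v) - 2)^2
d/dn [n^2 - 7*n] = 2*n - 7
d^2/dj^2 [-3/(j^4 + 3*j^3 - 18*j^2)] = 6*(3*(j^2 + 3*j - 18)*(2*j^2 + 3*j - 6) - (4*j^2 + 9*j - 36)^2)/(j^4*(j^2 + 3*j - 18)^3)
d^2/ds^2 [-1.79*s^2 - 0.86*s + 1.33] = -3.58000000000000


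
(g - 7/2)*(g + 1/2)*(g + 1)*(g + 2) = g^4 - 35*g^2/4 - 45*g/4 - 7/2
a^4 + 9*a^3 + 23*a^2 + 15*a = a*(a + 1)*(a + 3)*(a + 5)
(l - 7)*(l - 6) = l^2 - 13*l + 42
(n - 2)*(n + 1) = n^2 - n - 2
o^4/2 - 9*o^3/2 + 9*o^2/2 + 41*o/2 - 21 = (o/2 + 1)*(o - 7)*(o - 3)*(o - 1)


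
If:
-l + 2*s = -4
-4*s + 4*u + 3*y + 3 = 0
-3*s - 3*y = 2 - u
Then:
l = 5/4 - 15*y/4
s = -15*y/8 - 11/8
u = -21*y/8 - 17/8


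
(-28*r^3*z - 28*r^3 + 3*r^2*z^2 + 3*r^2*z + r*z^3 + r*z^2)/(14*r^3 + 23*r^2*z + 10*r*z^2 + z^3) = r*(-4*r*z - 4*r + z^2 + z)/(2*r^2 + 3*r*z + z^2)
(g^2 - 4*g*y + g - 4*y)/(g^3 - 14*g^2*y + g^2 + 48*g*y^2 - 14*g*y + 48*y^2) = (g - 4*y)/(g^2 - 14*g*y + 48*y^2)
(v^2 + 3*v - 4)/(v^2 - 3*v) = (v^2 + 3*v - 4)/(v*(v - 3))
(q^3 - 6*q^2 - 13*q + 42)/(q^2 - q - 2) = (q^2 - 4*q - 21)/(q + 1)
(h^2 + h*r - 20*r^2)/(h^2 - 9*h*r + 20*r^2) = (-h - 5*r)/(-h + 5*r)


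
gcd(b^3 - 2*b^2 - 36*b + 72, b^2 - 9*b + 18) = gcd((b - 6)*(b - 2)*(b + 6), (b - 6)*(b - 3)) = b - 6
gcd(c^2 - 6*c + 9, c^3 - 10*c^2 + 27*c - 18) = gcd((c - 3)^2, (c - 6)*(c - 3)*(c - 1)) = c - 3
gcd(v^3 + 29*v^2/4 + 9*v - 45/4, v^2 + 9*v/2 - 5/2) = v + 5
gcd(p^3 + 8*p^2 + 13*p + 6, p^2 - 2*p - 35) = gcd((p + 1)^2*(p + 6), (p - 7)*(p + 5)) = 1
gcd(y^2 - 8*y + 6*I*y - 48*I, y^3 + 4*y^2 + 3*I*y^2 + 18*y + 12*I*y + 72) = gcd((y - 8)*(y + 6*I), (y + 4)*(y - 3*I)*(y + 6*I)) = y + 6*I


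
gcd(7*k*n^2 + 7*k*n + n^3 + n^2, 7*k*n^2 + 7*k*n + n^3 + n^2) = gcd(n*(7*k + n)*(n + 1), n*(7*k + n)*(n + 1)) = 7*k*n^2 + 7*k*n + n^3 + n^2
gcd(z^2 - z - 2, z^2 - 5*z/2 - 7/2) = z + 1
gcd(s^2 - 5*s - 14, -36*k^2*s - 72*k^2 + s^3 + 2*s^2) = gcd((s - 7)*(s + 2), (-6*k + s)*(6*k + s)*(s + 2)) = s + 2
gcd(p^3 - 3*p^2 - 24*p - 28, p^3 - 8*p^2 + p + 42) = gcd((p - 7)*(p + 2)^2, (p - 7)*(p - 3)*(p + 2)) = p^2 - 5*p - 14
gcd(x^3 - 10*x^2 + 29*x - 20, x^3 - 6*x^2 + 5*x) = x^2 - 6*x + 5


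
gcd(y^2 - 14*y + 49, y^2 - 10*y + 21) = y - 7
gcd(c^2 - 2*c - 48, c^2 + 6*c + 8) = 1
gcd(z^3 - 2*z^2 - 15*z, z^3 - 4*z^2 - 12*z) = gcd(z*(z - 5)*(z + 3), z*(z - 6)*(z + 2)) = z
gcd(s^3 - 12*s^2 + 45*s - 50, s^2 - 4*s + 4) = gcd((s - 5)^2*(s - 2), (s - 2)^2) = s - 2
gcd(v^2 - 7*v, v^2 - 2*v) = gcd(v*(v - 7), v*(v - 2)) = v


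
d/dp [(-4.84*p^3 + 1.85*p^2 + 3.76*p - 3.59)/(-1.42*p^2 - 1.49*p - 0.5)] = (6.8728*p^4 + 14.4232*p^3 + 9.8427*p^2 - 12.0456*p - 7.2291)/(2.0164*p^4 + 4.2316*p^3 + 3.6401*p^2 + 1.49*p + 0.25)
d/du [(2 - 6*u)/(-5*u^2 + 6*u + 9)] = 2*(-15*u^2 + 10*u - 33)/(25*u^4 - 60*u^3 - 54*u^2 + 108*u + 81)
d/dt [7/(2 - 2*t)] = 7/(2*(t - 1)^2)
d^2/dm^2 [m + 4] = 0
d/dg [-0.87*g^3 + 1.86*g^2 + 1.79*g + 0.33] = -2.61*g^2 + 3.72*g + 1.79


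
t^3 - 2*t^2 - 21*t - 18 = (t - 6)*(t + 1)*(t + 3)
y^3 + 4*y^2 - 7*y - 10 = (y - 2)*(y + 1)*(y + 5)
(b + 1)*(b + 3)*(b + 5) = b^3 + 9*b^2 + 23*b + 15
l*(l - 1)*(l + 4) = l^3 + 3*l^2 - 4*l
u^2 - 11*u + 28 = (u - 7)*(u - 4)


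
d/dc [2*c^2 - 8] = 4*c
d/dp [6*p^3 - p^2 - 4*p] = 18*p^2 - 2*p - 4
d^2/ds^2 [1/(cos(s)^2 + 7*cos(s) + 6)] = (-4*sin(s)^4 + 27*sin(s)^2 + 273*cos(s)/4 - 21*cos(3*s)/4 + 63)/((cos(s) + 1)^3*(cos(s) + 6)^3)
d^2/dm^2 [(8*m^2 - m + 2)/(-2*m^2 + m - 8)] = 12*(-2*m^3 + 60*m^2 - 6*m - 79)/(8*m^6 - 12*m^5 + 102*m^4 - 97*m^3 + 408*m^2 - 192*m + 512)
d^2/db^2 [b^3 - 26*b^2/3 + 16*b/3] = 6*b - 52/3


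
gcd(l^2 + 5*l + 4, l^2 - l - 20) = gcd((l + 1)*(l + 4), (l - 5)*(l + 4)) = l + 4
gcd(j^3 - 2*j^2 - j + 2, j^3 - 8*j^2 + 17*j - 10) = j^2 - 3*j + 2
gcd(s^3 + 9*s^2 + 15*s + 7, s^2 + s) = s + 1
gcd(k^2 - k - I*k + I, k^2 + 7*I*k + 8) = k - I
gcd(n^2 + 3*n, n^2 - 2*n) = n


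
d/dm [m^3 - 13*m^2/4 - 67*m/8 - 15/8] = 3*m^2 - 13*m/2 - 67/8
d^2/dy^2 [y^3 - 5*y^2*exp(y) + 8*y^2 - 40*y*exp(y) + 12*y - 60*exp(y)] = -5*y^2*exp(y) - 60*y*exp(y) + 6*y - 150*exp(y) + 16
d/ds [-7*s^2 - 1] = -14*s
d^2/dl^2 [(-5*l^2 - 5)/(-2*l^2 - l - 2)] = 10*(-2*l^3 + 6*l + 1)/(8*l^6 + 12*l^5 + 30*l^4 + 25*l^3 + 30*l^2 + 12*l + 8)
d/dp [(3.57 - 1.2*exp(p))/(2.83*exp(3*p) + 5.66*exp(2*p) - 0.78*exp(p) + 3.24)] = (6.792*exp(3*p) - 23.5173*exp(2*p) - 40.4124*exp(p) - 1.1034)*exp(p)/(8.0089*exp(6*p) + 32.0356*exp(5*p) + 27.6208*exp(4*p) + 9.5088*exp(3*p) + 37.2852*exp(2*p) - 5.0544*exp(p) + 10.4976)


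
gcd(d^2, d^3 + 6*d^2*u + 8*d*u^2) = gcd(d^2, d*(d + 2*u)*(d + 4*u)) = d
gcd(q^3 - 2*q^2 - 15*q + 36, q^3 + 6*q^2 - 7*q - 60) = q^2 + q - 12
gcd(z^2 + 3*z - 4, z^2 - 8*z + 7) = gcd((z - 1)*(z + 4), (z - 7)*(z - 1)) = z - 1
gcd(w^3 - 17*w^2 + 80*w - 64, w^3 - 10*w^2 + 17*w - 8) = w^2 - 9*w + 8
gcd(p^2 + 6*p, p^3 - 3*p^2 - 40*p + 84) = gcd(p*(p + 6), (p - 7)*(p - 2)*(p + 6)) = p + 6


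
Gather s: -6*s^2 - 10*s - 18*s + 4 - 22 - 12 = -6*s^2 - 28*s - 30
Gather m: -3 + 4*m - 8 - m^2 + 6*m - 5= -m^2 + 10*m - 16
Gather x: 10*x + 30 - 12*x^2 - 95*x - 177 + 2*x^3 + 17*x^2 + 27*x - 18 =2*x^3 + 5*x^2 - 58*x - 165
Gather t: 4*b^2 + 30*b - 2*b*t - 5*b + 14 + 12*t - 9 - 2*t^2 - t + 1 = 4*b^2 + 25*b - 2*t^2 + t*(11 - 2*b) + 6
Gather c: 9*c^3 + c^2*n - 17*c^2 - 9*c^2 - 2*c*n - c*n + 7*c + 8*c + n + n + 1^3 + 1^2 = 9*c^3 + c^2*(n - 26) + c*(15 - 3*n) + 2*n + 2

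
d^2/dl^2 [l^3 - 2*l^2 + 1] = 6*l - 4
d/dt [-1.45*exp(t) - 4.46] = -1.45*exp(t)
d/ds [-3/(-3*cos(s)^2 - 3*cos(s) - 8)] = 9*(2*cos(s) + 1)*sin(s)/(3*cos(s)^2 + 3*cos(s) + 8)^2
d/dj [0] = 0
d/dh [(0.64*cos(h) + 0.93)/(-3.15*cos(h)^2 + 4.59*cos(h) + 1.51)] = (-2.016*cos(h)^2 - 5.859*cos(h) + 3.3023)*sin(h)/(9.9225*cos(h)^4 - 28.917*cos(h)^3 + 11.5551*cos(h)^2 + 13.8618*cos(h) + 2.2801)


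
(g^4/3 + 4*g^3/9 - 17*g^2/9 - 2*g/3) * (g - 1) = g^5/3 + g^4/9 - 7*g^3/3 + 11*g^2/9 + 2*g/3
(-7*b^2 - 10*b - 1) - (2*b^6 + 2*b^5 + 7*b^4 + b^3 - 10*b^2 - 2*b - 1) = -2*b^6 - 2*b^5 - 7*b^4 - b^3 + 3*b^2 - 8*b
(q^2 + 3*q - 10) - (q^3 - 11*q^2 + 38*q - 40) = -q^3 + 12*q^2 - 35*q + 30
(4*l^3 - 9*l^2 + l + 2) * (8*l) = 32*l^4 - 72*l^3 + 8*l^2 + 16*l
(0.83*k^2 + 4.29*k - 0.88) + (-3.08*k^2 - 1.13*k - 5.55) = -2.25*k^2 + 3.16*k - 6.43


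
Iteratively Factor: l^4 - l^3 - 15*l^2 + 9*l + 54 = (l + 3)*(l^3 - 4*l^2 - 3*l + 18) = (l + 2)*(l + 3)*(l^2 - 6*l + 9) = (l - 3)*(l + 2)*(l + 3)*(l - 3)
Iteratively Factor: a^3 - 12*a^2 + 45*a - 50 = (a - 5)*(a^2 - 7*a + 10) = (a - 5)^2*(a - 2)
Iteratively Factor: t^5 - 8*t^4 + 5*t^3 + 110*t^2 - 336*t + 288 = (t - 2)*(t^4 - 6*t^3 - 7*t^2 + 96*t - 144) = (t - 2)*(t + 4)*(t^3 - 10*t^2 + 33*t - 36) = (t - 3)*(t - 2)*(t + 4)*(t^2 - 7*t + 12) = (t - 4)*(t - 3)*(t - 2)*(t + 4)*(t - 3)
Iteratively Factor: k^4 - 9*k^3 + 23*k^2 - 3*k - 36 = (k - 3)*(k^3 - 6*k^2 + 5*k + 12) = (k - 3)*(k + 1)*(k^2 - 7*k + 12) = (k - 4)*(k - 3)*(k + 1)*(k - 3)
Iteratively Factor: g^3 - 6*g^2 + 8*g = (g - 4)*(g^2 - 2*g) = (g - 4)*(g - 2)*(g)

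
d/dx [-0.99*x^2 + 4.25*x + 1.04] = 4.25 - 1.98*x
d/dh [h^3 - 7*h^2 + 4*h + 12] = 3*h^2 - 14*h + 4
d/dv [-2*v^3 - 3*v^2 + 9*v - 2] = -6*v^2 - 6*v + 9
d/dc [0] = 0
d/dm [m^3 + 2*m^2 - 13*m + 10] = 3*m^2 + 4*m - 13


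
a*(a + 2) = a^2 + 2*a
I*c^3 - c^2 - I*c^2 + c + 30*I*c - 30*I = (c - 5*I)*(c + 6*I)*(I*c - I)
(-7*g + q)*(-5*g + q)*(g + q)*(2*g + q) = 70*g^4 + 81*g^3*q + g^2*q^2 - 9*g*q^3 + q^4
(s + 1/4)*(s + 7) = s^2 + 29*s/4 + 7/4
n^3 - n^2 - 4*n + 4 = (n - 2)*(n - 1)*(n + 2)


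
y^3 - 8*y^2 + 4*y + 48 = (y - 6)*(y - 4)*(y + 2)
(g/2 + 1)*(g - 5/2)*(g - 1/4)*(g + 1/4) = g^4/2 - g^3/4 - 81*g^2/32 + g/64 + 5/32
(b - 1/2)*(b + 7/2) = b^2 + 3*b - 7/4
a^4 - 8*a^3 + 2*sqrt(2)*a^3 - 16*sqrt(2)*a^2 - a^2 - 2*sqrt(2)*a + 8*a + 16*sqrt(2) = (a - 8)*(a - 1)*(a + 1)*(a + 2*sqrt(2))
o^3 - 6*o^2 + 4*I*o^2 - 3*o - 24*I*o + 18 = (o - 6)*(o + I)*(o + 3*I)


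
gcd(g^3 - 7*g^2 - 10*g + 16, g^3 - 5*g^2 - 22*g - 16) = g^2 - 6*g - 16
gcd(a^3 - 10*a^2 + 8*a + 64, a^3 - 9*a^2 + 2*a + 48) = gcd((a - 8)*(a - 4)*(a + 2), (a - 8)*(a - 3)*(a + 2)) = a^2 - 6*a - 16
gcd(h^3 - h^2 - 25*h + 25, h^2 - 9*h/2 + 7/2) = h - 1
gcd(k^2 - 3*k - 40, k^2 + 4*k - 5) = k + 5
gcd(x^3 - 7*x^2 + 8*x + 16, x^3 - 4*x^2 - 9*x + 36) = x - 4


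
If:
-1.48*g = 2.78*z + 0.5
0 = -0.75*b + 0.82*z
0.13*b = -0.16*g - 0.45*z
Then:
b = 0.20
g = -0.69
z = 0.19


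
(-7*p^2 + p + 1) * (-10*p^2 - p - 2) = 70*p^4 - 3*p^3 + 3*p^2 - 3*p - 2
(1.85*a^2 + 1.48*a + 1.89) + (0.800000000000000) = 1.85*a^2 + 1.48*a + 2.69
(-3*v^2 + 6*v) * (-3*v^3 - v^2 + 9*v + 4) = 9*v^5 - 15*v^4 - 33*v^3 + 42*v^2 + 24*v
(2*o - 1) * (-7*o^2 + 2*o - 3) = -14*o^3 + 11*o^2 - 8*o + 3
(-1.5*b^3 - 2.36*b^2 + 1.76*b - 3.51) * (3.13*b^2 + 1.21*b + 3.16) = -4.695*b^5 - 9.2018*b^4 - 2.0868*b^3 - 16.3143*b^2 + 1.3145*b - 11.0916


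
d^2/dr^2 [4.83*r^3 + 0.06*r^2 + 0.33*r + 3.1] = 28.98*r + 0.12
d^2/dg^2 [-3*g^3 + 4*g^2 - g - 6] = 8 - 18*g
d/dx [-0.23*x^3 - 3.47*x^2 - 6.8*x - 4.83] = -0.69*x^2 - 6.94*x - 6.8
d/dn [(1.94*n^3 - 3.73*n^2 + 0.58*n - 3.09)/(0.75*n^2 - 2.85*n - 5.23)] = (1.455*n^4 - 11.058*n^3 - 20.2431*n^2 + 43.6508*n - 11.8399)/(0.5625*n^4 - 4.275*n^3 + 0.2775*n^2 + 29.811*n + 27.3529)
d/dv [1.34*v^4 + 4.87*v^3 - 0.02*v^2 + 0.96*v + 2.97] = 5.36*v^3 + 14.61*v^2 - 0.04*v + 0.96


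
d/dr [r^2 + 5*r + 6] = 2*r + 5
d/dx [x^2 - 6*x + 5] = 2*x - 6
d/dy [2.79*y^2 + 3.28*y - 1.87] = 5.58*y + 3.28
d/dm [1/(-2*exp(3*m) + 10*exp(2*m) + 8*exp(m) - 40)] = (3*exp(2*m) - 10*exp(m) - 4)*exp(m)/(2*(exp(3*m) - 5*exp(2*m) - 4*exp(m) + 20)^2)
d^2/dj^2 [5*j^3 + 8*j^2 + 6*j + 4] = 30*j + 16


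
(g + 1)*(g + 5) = g^2 + 6*g + 5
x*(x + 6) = x^2 + 6*x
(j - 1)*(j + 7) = j^2 + 6*j - 7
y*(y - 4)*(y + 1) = y^3 - 3*y^2 - 4*y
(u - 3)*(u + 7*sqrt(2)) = u^2 - 3*u + 7*sqrt(2)*u - 21*sqrt(2)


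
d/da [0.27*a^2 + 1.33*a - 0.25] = 0.54*a + 1.33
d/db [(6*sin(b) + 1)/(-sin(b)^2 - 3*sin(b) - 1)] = (2*sin(b) - 3*cos(2*b))*cos(b)/(sin(b)^2 + 3*sin(b) + 1)^2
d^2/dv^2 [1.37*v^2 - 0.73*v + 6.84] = 2.74000000000000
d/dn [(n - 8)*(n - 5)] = 2*n - 13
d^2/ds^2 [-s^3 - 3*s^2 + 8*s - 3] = -6*s - 6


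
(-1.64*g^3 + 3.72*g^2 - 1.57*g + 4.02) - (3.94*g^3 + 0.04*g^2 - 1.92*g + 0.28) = -5.58*g^3 + 3.68*g^2 + 0.35*g + 3.74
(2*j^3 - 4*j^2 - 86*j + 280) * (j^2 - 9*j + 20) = 2*j^5 - 22*j^4 - 10*j^3 + 974*j^2 - 4240*j + 5600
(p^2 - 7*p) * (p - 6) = p^3 - 13*p^2 + 42*p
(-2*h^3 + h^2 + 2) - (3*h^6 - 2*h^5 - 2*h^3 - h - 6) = -3*h^6 + 2*h^5 + h^2 + h + 8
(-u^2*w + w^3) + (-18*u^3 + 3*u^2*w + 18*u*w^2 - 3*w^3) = -18*u^3 + 2*u^2*w + 18*u*w^2 - 2*w^3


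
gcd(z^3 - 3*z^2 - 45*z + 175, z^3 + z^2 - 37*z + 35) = z^2 + 2*z - 35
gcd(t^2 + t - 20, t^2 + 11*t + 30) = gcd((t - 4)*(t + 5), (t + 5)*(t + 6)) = t + 5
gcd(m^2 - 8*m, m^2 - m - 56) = m - 8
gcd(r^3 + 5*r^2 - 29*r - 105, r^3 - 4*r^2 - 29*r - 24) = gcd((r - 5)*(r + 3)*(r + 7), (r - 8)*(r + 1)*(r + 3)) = r + 3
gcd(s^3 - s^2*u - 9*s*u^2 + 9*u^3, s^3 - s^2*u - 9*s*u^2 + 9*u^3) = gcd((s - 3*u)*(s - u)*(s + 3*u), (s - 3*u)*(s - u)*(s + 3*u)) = s^3 - s^2*u - 9*s*u^2 + 9*u^3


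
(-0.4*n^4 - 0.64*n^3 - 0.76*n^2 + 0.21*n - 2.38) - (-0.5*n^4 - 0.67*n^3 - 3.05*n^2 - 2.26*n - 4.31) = 0.1*n^4 + 0.03*n^3 + 2.29*n^2 + 2.47*n + 1.93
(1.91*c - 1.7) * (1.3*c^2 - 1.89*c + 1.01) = 2.483*c^3 - 5.8199*c^2 + 5.1421*c - 1.717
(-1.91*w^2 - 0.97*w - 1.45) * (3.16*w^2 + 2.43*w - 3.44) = -6.0356*w^4 - 7.7065*w^3 - 0.3687*w^2 - 0.186700000000001*w + 4.988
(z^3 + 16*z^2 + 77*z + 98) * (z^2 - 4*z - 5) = z^5 + 12*z^4 + 8*z^3 - 290*z^2 - 777*z - 490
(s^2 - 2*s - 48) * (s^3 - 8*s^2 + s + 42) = s^5 - 10*s^4 - 31*s^3 + 424*s^2 - 132*s - 2016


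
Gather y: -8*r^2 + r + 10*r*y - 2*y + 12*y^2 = -8*r^2 + r + 12*y^2 + y*(10*r - 2)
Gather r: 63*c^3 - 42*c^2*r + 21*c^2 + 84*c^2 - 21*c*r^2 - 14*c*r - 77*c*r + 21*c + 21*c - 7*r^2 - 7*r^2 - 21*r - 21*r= 63*c^3 + 105*c^2 + 42*c + r^2*(-21*c - 14) + r*(-42*c^2 - 91*c - 42)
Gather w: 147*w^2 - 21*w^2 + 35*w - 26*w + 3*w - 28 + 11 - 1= 126*w^2 + 12*w - 18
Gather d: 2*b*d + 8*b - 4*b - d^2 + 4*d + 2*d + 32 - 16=4*b - d^2 + d*(2*b + 6) + 16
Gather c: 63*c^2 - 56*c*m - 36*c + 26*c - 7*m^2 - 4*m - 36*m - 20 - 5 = 63*c^2 + c*(-56*m - 10) - 7*m^2 - 40*m - 25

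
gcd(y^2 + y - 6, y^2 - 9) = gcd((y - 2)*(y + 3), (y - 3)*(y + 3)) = y + 3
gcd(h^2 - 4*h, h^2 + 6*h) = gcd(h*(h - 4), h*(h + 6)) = h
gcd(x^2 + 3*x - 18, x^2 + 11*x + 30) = x + 6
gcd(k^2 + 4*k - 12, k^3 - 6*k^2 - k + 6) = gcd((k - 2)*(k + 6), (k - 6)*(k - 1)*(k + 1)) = 1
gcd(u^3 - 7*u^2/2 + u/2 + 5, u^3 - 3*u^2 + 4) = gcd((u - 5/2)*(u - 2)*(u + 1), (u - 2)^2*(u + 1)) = u^2 - u - 2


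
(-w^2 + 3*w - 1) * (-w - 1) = w^3 - 2*w^2 - 2*w + 1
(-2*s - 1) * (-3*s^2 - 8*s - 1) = 6*s^3 + 19*s^2 + 10*s + 1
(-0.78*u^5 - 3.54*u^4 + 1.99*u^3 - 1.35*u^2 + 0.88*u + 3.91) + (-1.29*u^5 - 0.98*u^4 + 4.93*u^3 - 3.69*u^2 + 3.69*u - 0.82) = -2.07*u^5 - 4.52*u^4 + 6.92*u^3 - 5.04*u^2 + 4.57*u + 3.09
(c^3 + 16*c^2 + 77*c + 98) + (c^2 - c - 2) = c^3 + 17*c^2 + 76*c + 96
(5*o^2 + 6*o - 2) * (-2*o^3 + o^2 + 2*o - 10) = -10*o^5 - 7*o^4 + 20*o^3 - 40*o^2 - 64*o + 20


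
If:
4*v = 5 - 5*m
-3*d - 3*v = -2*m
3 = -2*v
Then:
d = 89/30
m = 11/5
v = -3/2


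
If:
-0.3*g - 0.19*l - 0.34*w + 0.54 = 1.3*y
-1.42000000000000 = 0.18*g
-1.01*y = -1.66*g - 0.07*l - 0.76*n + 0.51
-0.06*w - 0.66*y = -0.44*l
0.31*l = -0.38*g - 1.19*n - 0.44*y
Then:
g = -7.89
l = -6.56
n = 7.34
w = 44.35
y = -8.41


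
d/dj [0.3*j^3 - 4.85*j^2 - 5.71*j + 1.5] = 0.9*j^2 - 9.7*j - 5.71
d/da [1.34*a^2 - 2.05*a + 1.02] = 2.68*a - 2.05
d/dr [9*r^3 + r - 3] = 27*r^2 + 1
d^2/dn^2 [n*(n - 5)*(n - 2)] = 6*n - 14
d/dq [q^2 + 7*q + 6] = 2*q + 7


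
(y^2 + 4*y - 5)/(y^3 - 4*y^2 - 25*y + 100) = (y - 1)/(y^2 - 9*y + 20)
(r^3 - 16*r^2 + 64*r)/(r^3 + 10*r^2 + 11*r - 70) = r*(r^2 - 16*r + 64)/(r^3 + 10*r^2 + 11*r - 70)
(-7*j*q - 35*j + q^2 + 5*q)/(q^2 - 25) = (-7*j + q)/(q - 5)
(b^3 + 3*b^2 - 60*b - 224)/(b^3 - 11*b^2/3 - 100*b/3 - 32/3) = 3*(b + 7)/(3*b + 1)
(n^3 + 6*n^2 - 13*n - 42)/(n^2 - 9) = (n^2 + 9*n + 14)/(n + 3)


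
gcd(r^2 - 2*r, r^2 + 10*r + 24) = 1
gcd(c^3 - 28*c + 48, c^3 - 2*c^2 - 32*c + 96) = c^2 + 2*c - 24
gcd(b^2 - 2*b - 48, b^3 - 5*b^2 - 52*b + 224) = b - 8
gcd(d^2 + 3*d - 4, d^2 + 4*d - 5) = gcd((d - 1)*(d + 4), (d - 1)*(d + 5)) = d - 1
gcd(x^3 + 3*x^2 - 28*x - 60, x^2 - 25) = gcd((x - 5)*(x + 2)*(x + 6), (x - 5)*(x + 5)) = x - 5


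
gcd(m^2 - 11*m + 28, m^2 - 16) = m - 4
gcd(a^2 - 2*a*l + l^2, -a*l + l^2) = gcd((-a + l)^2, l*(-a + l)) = a - l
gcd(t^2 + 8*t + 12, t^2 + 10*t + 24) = t + 6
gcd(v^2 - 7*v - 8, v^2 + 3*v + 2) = v + 1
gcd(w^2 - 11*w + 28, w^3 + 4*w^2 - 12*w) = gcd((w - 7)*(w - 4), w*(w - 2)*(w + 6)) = 1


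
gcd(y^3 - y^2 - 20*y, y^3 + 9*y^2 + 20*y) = y^2 + 4*y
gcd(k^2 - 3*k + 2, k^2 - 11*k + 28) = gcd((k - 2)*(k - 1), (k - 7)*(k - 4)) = 1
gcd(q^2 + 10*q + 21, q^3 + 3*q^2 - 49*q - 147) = q^2 + 10*q + 21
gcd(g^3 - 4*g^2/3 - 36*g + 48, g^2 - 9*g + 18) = g - 6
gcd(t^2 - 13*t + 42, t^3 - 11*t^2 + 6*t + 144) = t - 6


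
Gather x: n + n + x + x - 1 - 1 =2*n + 2*x - 2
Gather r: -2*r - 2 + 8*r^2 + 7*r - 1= 8*r^2 + 5*r - 3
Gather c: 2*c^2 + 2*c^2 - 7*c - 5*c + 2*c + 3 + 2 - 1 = 4*c^2 - 10*c + 4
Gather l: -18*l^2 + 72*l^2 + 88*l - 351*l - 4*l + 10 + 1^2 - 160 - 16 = 54*l^2 - 267*l - 165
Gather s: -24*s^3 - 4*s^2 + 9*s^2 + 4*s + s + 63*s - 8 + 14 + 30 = -24*s^3 + 5*s^2 + 68*s + 36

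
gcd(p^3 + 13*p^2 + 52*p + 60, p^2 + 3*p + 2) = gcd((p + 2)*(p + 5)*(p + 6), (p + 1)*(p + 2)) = p + 2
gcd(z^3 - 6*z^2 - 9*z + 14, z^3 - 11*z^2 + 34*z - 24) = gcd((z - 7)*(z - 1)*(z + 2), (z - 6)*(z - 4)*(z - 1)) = z - 1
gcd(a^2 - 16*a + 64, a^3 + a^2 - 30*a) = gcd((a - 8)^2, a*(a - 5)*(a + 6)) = 1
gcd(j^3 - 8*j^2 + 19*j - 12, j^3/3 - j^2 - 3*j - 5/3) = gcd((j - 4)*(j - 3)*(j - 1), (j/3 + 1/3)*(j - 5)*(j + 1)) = 1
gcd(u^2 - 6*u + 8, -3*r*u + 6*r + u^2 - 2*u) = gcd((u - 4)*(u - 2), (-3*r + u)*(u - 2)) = u - 2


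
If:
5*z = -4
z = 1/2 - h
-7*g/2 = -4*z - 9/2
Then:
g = 13/35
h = 13/10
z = -4/5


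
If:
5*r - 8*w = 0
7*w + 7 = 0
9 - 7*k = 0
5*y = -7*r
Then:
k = 9/7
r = -8/5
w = -1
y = 56/25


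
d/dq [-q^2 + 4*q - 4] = 4 - 2*q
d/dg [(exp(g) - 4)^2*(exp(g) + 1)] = (exp(g) - 4)*(3*exp(g) - 2)*exp(g)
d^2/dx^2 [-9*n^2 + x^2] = 2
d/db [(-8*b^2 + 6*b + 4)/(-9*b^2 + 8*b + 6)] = 2*(-5*b^2 - 12*b + 2)/(81*b^4 - 144*b^3 - 44*b^2 + 96*b + 36)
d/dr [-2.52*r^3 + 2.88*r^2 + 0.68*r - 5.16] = -7.56*r^2 + 5.76*r + 0.68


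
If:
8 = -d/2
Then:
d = -16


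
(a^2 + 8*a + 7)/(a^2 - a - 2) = (a + 7)/(a - 2)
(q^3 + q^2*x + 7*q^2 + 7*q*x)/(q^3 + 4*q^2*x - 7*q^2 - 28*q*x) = (q^2 + q*x + 7*q + 7*x)/(q^2 + 4*q*x - 7*q - 28*x)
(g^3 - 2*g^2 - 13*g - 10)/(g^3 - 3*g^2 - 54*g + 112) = (g^3 - 2*g^2 - 13*g - 10)/(g^3 - 3*g^2 - 54*g + 112)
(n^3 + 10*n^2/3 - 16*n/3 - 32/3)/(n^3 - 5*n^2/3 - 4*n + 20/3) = (3*n^2 + 16*n + 16)/(3*n^2 + n - 10)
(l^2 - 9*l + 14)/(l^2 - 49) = (l - 2)/(l + 7)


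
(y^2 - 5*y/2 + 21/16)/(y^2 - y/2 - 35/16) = (4*y - 3)/(4*y + 5)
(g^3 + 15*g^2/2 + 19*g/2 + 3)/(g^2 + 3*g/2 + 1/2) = g + 6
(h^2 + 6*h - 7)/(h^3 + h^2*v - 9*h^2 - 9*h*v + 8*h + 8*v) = (h + 7)/(h^2 + h*v - 8*h - 8*v)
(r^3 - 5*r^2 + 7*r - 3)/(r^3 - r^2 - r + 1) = (r - 3)/(r + 1)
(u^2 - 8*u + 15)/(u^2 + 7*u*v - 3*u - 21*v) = (u - 5)/(u + 7*v)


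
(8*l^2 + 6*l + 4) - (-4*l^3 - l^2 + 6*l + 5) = 4*l^3 + 9*l^2 - 1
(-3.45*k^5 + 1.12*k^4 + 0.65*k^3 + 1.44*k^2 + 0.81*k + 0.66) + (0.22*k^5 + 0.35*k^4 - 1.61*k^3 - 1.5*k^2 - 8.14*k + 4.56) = -3.23*k^5 + 1.47*k^4 - 0.96*k^3 - 0.0600000000000001*k^2 - 7.33*k + 5.22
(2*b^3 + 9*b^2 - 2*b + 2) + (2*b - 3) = 2*b^3 + 9*b^2 - 1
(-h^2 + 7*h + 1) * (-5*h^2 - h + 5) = 5*h^4 - 34*h^3 - 17*h^2 + 34*h + 5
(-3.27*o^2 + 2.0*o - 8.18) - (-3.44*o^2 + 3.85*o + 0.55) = 0.17*o^2 - 1.85*o - 8.73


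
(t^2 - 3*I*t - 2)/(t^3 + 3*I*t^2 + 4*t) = (t - 2*I)/(t*(t + 4*I))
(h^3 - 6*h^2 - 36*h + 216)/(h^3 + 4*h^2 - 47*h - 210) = (h^2 - 12*h + 36)/(h^2 - 2*h - 35)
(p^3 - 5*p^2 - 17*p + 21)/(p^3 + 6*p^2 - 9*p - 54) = (p^2 - 8*p + 7)/(p^2 + 3*p - 18)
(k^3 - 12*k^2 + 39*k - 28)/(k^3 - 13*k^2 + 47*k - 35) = (k - 4)/(k - 5)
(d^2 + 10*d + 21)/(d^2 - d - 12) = (d + 7)/(d - 4)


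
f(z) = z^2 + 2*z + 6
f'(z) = 2*z + 2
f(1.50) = 11.25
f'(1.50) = 5.00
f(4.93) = 40.16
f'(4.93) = 11.86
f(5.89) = 52.47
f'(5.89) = 13.78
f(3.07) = 21.56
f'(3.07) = 8.14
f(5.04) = 41.48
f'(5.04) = 12.08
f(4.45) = 34.70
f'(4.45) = 10.90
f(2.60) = 17.96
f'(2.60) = 7.20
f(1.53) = 11.40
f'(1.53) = 5.06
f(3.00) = 21.00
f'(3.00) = 8.00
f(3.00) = 21.00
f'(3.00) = 8.00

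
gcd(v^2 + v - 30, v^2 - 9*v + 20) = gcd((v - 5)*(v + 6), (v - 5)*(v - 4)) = v - 5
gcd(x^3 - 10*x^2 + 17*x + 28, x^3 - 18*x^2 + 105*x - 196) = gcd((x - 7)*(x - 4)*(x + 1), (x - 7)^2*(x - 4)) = x^2 - 11*x + 28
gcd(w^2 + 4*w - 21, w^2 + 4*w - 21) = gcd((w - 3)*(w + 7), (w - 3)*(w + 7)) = w^2 + 4*w - 21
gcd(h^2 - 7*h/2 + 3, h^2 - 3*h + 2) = h - 2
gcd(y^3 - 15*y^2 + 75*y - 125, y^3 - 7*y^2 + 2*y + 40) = y - 5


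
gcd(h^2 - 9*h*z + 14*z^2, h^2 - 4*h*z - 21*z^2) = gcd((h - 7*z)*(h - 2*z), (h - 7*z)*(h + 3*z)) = -h + 7*z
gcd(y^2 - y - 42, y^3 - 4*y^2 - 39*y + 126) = y^2 - y - 42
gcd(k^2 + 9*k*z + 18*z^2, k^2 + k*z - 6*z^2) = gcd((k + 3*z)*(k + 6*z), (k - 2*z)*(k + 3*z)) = k + 3*z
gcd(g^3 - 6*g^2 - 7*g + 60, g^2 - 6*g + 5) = g - 5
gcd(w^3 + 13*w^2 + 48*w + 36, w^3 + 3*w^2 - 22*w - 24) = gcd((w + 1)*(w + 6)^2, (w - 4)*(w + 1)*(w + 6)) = w^2 + 7*w + 6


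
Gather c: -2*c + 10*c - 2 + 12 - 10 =8*c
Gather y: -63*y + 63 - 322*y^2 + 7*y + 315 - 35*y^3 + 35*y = -35*y^3 - 322*y^2 - 21*y + 378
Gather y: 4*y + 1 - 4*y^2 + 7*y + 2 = -4*y^2 + 11*y + 3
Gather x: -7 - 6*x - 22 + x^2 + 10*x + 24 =x^2 + 4*x - 5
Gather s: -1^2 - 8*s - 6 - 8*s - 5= -16*s - 12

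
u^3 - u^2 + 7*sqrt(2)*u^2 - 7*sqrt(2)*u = u*(u - 1)*(u + 7*sqrt(2))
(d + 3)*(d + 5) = d^2 + 8*d + 15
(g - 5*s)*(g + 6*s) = g^2 + g*s - 30*s^2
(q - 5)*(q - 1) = q^2 - 6*q + 5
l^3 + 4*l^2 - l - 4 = (l - 1)*(l + 1)*(l + 4)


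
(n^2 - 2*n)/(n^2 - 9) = n*(n - 2)/(n^2 - 9)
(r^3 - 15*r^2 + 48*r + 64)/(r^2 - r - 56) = (r^2 - 7*r - 8)/(r + 7)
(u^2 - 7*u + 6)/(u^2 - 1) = (u - 6)/(u + 1)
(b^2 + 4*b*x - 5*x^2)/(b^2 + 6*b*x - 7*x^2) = (b + 5*x)/(b + 7*x)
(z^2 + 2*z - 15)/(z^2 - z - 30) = (z - 3)/(z - 6)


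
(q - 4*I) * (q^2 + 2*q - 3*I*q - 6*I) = q^3 + 2*q^2 - 7*I*q^2 - 12*q - 14*I*q - 24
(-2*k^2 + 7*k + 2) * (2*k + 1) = -4*k^3 + 12*k^2 + 11*k + 2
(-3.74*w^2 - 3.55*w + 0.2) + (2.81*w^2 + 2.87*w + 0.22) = -0.93*w^2 - 0.68*w + 0.42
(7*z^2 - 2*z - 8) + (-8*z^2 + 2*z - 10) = -z^2 - 18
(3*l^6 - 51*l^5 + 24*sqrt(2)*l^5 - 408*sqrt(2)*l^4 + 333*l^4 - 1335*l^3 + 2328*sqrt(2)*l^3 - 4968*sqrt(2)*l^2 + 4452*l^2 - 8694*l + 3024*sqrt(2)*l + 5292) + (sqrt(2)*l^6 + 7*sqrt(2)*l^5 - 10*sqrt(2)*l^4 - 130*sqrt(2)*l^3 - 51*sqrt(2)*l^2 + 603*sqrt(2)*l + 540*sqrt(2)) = sqrt(2)*l^6 + 3*l^6 - 51*l^5 + 31*sqrt(2)*l^5 - 418*sqrt(2)*l^4 + 333*l^4 - 1335*l^3 + 2198*sqrt(2)*l^3 - 5019*sqrt(2)*l^2 + 4452*l^2 - 8694*l + 3627*sqrt(2)*l + 540*sqrt(2) + 5292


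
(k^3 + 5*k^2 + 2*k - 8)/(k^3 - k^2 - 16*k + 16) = (k + 2)/(k - 4)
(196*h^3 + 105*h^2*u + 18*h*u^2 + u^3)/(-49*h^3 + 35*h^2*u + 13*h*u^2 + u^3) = (4*h + u)/(-h + u)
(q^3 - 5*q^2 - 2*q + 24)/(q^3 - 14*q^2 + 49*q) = (q^3 - 5*q^2 - 2*q + 24)/(q*(q^2 - 14*q + 49))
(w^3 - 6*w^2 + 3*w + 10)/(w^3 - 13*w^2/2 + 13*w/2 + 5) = 2*(w + 1)/(2*w + 1)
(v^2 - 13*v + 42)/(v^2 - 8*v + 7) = (v - 6)/(v - 1)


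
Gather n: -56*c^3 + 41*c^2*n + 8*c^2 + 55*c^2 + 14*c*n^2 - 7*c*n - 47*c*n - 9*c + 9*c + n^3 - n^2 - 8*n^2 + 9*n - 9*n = -56*c^3 + 63*c^2 + n^3 + n^2*(14*c - 9) + n*(41*c^2 - 54*c)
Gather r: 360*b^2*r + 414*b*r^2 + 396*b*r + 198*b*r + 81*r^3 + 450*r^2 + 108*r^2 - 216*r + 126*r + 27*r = 81*r^3 + r^2*(414*b + 558) + r*(360*b^2 + 594*b - 63)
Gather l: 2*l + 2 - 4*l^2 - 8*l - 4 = -4*l^2 - 6*l - 2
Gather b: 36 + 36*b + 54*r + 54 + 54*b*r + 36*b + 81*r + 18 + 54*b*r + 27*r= b*(108*r + 72) + 162*r + 108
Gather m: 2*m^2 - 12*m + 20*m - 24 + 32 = 2*m^2 + 8*m + 8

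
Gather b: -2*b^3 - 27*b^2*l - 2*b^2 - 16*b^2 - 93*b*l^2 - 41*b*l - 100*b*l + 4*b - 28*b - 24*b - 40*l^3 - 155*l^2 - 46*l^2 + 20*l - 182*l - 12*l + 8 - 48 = -2*b^3 + b^2*(-27*l - 18) + b*(-93*l^2 - 141*l - 48) - 40*l^3 - 201*l^2 - 174*l - 40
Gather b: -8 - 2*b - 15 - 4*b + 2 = -6*b - 21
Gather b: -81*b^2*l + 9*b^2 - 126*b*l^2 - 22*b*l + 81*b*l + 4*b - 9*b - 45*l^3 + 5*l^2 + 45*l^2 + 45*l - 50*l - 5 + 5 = b^2*(9 - 81*l) + b*(-126*l^2 + 59*l - 5) - 45*l^3 + 50*l^2 - 5*l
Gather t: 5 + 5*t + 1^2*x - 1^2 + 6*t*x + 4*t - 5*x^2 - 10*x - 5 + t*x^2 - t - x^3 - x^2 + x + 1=t*(x^2 + 6*x + 8) - x^3 - 6*x^2 - 8*x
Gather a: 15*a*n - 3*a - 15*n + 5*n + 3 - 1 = a*(15*n - 3) - 10*n + 2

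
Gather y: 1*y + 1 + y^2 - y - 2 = y^2 - 1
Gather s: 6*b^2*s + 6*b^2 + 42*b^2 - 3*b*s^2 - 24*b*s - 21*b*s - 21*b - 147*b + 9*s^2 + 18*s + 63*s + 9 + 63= 48*b^2 - 168*b + s^2*(9 - 3*b) + s*(6*b^2 - 45*b + 81) + 72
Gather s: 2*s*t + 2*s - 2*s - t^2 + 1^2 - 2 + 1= 2*s*t - t^2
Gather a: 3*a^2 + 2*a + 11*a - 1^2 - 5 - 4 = 3*a^2 + 13*a - 10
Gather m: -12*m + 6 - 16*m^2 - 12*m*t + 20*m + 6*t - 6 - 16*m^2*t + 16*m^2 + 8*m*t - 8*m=-16*m^2*t - 4*m*t + 6*t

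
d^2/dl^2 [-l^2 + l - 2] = -2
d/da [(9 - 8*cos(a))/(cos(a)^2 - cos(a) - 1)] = (-8*cos(a)^2 + 18*cos(a) - 17)*sin(a)/(sin(a)^2 + cos(a))^2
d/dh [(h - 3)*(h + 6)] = 2*h + 3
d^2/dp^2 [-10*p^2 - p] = -20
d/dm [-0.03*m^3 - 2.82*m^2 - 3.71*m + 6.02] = -0.09*m^2 - 5.64*m - 3.71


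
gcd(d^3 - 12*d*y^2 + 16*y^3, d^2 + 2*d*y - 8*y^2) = -d^2 - 2*d*y + 8*y^2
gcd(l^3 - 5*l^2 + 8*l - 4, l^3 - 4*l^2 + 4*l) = l^2 - 4*l + 4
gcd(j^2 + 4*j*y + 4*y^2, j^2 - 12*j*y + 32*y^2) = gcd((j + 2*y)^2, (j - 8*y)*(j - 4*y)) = 1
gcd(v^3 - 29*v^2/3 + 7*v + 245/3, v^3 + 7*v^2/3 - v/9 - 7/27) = v + 7/3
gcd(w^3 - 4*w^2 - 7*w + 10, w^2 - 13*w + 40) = w - 5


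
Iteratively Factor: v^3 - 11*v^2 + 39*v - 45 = (v - 5)*(v^2 - 6*v + 9) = (v - 5)*(v - 3)*(v - 3)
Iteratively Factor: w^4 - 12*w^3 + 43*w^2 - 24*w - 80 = (w - 4)*(w^3 - 8*w^2 + 11*w + 20) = (w - 4)^2*(w^2 - 4*w - 5) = (w - 4)^2*(w + 1)*(w - 5)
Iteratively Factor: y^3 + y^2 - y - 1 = (y + 1)*(y^2 - 1) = (y + 1)^2*(y - 1)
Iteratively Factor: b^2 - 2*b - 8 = (b + 2)*(b - 4)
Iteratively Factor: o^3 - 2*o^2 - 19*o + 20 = (o + 4)*(o^2 - 6*o + 5) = (o - 1)*(o + 4)*(o - 5)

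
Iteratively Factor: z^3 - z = (z - 1)*(z^2 + z) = (z - 1)*(z + 1)*(z)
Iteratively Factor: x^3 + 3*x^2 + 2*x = (x)*(x^2 + 3*x + 2) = x*(x + 1)*(x + 2)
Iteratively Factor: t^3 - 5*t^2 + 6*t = (t - 2)*(t^2 - 3*t) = t*(t - 2)*(t - 3)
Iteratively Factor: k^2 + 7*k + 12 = (k + 3)*(k + 4)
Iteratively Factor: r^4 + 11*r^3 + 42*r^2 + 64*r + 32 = (r + 4)*(r^3 + 7*r^2 + 14*r + 8) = (r + 2)*(r + 4)*(r^2 + 5*r + 4) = (r + 1)*(r + 2)*(r + 4)*(r + 4)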